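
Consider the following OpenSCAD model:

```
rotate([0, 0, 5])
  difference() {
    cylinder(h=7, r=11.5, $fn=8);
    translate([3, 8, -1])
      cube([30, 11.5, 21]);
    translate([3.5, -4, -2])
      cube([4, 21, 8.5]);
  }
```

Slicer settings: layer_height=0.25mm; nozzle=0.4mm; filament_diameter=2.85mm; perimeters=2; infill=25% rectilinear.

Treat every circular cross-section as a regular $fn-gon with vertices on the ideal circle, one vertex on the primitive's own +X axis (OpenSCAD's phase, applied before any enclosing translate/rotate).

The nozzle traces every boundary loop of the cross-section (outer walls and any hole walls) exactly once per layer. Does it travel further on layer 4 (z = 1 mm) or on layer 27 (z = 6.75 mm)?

layer 4 (z = 1 mm)

Layer 4 (z = 1): the r=11.5 cylinder contributes a regular 8-gon of circumradius 11.5 (perimeter = 2·8·11.500·sin(180°/8) = 70.41 mm); the 30×11.5 cube at (3, 8) contributes its full rectangle (perimeter 83.00 mm); the 4×21 cube at (3.5, -4) contributes its full rectangle (perimeter 50.00 mm); Taking the first minus the rest: starting from the r=11.5 cylinder, the 30×11.5 cube at (3, 8) partially overlaps it — only the 6.13 mm² overlap (of its 345.00 mm²) is removed, clipping the outline; the 4×21 cube at (3.5, -4) partially overlaps it — only the 48.00 mm² overlap (of its 84.00 mm²) is removed, clipping the outline — boundary = 96.16 mm; (whole slice rotated 5° about Z — lengths, areas and connectivity unchanged). So its perimeter = 96.16 mm. Layer 27 (z = 6.75): the r=11.5 cylinder contributes a regular 8-gon of circumradius 11.5 (perimeter = 2·8·11.500·sin(180°/8) = 70.41 mm); the cube at (3, 8) (footprint 30×11.5) is included at this height (perimeter 83.00 mm); the cube at (3.5, -4) is absent (z outside [-2, 6.5]); Subtracting the remaining from the first: starting from the r=11.5 cylinder, the 30×11.5 cube at (3, 8) partially overlaps it — only the 6.13 mm² overlap (of its 345.00 mm²) is removed, clipping the outline — boundary = 72.16 mm; (rotated 5° about Z; rotation is an isometry so areas/perimeters/island counts are preserved). So its perimeter = 72.16 mm. Layer 4 is larger (96.16 vs 72.16 mm).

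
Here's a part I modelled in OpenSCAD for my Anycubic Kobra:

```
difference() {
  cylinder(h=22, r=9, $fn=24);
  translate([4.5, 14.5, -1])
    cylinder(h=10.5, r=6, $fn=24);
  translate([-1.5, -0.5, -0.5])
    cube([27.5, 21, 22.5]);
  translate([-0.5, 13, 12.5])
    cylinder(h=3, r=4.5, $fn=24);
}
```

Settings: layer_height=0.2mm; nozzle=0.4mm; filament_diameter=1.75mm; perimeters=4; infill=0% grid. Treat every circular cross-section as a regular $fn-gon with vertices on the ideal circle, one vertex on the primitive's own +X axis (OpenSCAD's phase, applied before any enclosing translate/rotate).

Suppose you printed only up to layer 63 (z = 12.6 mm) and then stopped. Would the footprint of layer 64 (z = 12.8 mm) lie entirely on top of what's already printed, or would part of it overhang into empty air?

entirely on top

Compare the two slices. At z = 12.6: the cylinder: section is a regular 24-gon, circumradius r=9 (area = (24/2)·9.000²·sin(360°/24) = 251.57 mm²); the cylinder at (4.5, 14.5) does not reach this height (z outside [-1, 9.5]); the cube at (-1.5, -0.5) is present — its section is the full 27.5×21 rectangle (area 577.50 mm²); the r=4.5 cylinder at (-0.5, 13) gives a regular 24-gon of circumradius 4.5 (constant along its height) (area = (24/2)·4.500²·sin(360°/24) = 62.89 mm²); After the difference (first − rest): starting from the r=9 cylinder (251.57 mm²), the 27.5×21 cube at (-1.5, -0.5) partially overlaps it — only the 81.48 mm² overlap (of its 577.50 mm²) is removed, clipping the outline; the r=4.5 cylinder at (-0.5, 13) partially overlaps it — only the 0.04 mm² overlap (of its 62.89 mm²) is removed, clipping the outline — area = 170.05 mm². At z = 12.8: the cylinder: section is a regular 24-gon, circumradius r=9 (area = (24/2)·9.000²·sin(360°/24) = 251.57 mm²); the cylinder at (4.5, 14.5) is absent (z outside [-1, 9.5]); the 27.5×21 cube at (-1.5, -0.5) contributes its full rectangle (area 577.50 mm²); the r=4.5 cylinder at (-0.5, 13) contributes a regular 24-gon of circumradius 4.5 (area = (24/2)·4.500²·sin(360°/24) = 62.89 mm²); Taking the first minus the rest: starting from the r=9 cylinder (251.57 mm²), the 27.5×21 cube at (-1.5, -0.5) partially overlaps it — only the 81.48 mm² overlap (of its 577.50 mm²) is removed, clipping the outline; the r=4.5 cylinder at (-0.5, 13) partially overlaps it — only the 0.04 mm² overlap (of its 62.89 mm²) is removed, clipping the outline — area = 170.05 mm². Checking containment: the cross-section at z = 12.8 is a subset of the cross-section at z = 12.6.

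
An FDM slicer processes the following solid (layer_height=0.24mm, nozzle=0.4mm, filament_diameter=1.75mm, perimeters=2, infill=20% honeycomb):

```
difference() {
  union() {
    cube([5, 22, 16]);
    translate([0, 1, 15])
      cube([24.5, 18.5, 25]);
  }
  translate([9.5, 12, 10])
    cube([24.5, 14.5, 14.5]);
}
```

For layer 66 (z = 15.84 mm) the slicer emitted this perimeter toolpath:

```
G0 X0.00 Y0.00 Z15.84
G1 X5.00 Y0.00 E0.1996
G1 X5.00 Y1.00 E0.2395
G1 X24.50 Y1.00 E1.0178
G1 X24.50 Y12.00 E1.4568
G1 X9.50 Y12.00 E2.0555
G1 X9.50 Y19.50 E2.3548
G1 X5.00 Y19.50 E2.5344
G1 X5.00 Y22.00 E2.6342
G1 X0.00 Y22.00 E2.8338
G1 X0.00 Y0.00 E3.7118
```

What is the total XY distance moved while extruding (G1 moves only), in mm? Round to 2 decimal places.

Sum the Euclidean lengths of each G1 segment: total = 93.00 mm.

93.00 mm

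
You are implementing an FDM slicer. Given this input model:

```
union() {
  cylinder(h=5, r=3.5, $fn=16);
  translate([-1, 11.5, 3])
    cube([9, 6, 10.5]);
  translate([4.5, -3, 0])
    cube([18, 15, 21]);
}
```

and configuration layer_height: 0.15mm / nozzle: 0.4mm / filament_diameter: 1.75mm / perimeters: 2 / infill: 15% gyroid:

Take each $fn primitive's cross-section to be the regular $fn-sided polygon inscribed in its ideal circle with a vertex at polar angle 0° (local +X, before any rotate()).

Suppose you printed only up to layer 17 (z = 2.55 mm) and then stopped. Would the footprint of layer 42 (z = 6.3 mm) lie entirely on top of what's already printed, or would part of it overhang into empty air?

Compare the two slices. At z = 2.55: the r=3.5 cylinder gives a regular 16-gon of circumradius 3.5 (constant along its height) (area = (16/2)·3.500²·sin(360°/16) = 37.50 mm²); the cube at (-1, 11.5) does not reach this height (z outside [3, 13.5]); the cube at (4.5, -3) (footprint 18×15) is included at this height (area 270.00 mm²); Combining (union): the 2 present regions are separate (no shared area or edge), so areas and boundary lengths simply add and each stays a separate island — area = 307.50 mm². At z = 6.3: the cylinder does not reach this height (z outside [0, 5]); the cube at (-1, 11.5) is present — its section is the full 9×6 rectangle (area 54.00 mm²); the cube at (4.5, -3) is present — its section is the full 18×15 rectangle (area 270.00 mm²); Merging all regions: the regions partially overlap — summed areas 324.00 mm² minus the doubly-counted overlap 1.75 mm² gives 322.25 mm² — area = 322.25 mm². Checking containment: at z = 6.3 the cross-section extends beyond the z = 2.55 cross-section by about 52.25 mm².

part overhangs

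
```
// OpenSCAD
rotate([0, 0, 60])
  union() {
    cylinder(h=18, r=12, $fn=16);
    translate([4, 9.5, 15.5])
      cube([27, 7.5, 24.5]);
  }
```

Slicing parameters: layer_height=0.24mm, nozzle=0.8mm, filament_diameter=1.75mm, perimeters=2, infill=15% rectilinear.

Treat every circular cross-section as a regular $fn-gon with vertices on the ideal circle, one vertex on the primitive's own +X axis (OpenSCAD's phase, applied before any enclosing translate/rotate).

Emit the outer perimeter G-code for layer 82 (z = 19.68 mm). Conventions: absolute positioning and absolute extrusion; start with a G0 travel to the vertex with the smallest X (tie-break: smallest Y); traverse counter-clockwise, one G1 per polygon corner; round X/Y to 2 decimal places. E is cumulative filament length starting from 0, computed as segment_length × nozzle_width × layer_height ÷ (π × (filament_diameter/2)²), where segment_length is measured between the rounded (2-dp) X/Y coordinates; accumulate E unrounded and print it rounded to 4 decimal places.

At z = 19.68 mm: the cylinder is absent (z outside [0, 18]); the 27×7.5 cube at (4, 9.5) contributes its full rectangle; Combining (union): only the 27×7.5 cube at (4, 9.5) is present, so the union is just that shape — 1 connected region; (whole slice rotated 60° about Z — lengths, areas and connectivity unchanged). The outline is a single polygon with 4 vertices. Extrusion per mm of travel: 0.8 × 0.24 / (π × 0.875²) = 0.079824. Accumulating E over each segment gives final E = 5.5082.

G0 X-12.72 Y11.96 Z19.68
G1 X-6.23 Y8.21 E0.5983
G1 X7.27 Y31.60 E2.7541
G1 X0.78 Y35.35 E3.3524
G1 X-12.72 Y11.96 E5.5082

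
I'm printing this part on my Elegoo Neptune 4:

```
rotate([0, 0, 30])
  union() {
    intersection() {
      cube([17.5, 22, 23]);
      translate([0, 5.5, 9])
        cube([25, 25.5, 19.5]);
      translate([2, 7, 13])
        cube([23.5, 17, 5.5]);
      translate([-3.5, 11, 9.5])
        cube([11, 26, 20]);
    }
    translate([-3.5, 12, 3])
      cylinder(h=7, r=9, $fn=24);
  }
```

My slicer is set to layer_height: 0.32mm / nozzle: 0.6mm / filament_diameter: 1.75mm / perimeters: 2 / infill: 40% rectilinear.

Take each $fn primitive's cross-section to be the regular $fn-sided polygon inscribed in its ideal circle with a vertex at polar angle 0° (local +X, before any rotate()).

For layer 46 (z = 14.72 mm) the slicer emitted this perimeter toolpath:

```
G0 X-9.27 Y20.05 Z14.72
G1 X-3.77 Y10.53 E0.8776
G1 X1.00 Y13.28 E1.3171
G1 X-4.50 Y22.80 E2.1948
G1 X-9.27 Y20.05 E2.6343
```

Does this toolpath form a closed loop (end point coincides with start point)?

Start point (G0): (-9.27, 20.05). End point (last G1): the path returns to the start — closed.

yes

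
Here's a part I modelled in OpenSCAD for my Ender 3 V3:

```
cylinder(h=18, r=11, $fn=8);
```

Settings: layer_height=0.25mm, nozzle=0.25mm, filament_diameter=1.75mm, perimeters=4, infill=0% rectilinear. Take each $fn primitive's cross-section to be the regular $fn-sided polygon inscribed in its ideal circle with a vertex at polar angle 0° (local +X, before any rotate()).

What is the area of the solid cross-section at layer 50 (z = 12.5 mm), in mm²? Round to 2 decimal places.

342.24 mm²

At z = 12.5 mm: the cylinder: section is a regular 8-gon, circumradius r=11 (area = (8/2)·11.000²·sin(360°/8) = 342.24 mm²). Overall, the cross-section is a single solid region. Net area = 342.24 mm².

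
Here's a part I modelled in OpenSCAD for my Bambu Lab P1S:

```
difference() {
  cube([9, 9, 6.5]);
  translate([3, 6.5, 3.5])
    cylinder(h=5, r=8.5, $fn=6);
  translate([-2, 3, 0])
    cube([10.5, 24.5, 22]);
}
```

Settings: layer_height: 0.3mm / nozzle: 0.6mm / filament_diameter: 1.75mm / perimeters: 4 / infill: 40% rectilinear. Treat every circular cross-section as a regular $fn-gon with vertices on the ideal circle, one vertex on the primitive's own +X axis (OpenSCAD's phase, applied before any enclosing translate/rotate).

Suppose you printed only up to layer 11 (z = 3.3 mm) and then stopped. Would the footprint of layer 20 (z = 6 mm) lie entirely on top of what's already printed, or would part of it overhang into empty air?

entirely on top

Compare the two slices. At z = 3.3: the cube (footprint 9×9) is included at this height (area 81.00 mm²); the cylinder at (3, 6.5) does not reach this height (z outside [3.5, 8.5]); the cube at (-2, 3) is present — its section is the full 10.5×24.5 rectangle (area 257.25 mm²); Taking the first minus the rest: starting from the 9×9 cube (81.00 mm²), the 10.5×24.5 cube at (-2, 3) partially overlaps it — only the 51.00 mm² overlap (of its 257.25 mm²) is removed, clipping the outline — area = 30.00 mm². At z = 6: the cube is present — its section is the full 9×9 rectangle (area 81.00 mm²); the r=8.5 cylinder at (3, 6.5) contributes a regular 6-gon of circumradius 8.5 (area = (6/2)·8.500²·sin(360°/6) = 187.71 mm²); the 10.5×24.5 cube at (-2, 3) contributes its full rectangle (area 257.25 mm²); Taking the first minus the rest: starting from the 9×9 cube (81.00 mm²), the r=8.5 cylinder at (3, 6.5) partially overlaps it — only the 79.64 mm² overlap (of its 187.71 mm²) is removed, clipping the outline; the 10.5×24.5 cube at (-2, 3) misses the remaining region (no effect) — area = 1.36 mm². Checking containment: the cross-section at z = 6 is a subset of the cross-section at z = 3.3.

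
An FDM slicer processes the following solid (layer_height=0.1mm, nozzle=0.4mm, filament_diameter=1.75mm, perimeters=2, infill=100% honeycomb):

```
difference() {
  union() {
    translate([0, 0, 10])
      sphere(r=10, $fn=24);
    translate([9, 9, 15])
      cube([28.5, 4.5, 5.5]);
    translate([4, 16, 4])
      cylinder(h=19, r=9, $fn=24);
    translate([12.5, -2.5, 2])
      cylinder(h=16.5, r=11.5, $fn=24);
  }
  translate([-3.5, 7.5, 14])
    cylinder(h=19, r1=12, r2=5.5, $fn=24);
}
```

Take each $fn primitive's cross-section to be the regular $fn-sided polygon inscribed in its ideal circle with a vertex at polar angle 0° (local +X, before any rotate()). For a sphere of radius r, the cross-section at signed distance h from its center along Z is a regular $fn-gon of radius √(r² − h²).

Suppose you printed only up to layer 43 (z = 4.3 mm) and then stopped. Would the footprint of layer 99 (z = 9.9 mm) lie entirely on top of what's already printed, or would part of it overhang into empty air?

part overhangs

Compare the two slices. At z = 4.3: the r=10 sphere contributes a regular 24-gon of circumradius √(10²−5.7²) = 8.216 (area = (24/2)·8.216²·sin(360°/24) = 209.67 mm²); the cube at (9, 9) does not reach this height (z outside [15, 20.5]); the r=9 cylinder at (4, 16) gives a regular 24-gon of circumradius 9 (constant along its height) (area = (24/2)·9.000²·sin(360°/24) = 251.57 mm²); the cylinder at (12.5, -2.5): section is a regular 24-gon, circumradius r=11.5 (area = (24/2)·11.500²·sin(360°/24) = 410.75 mm²); Taking the union: the regions partially overlap — summed areas 871.99 mm² minus the doubly-counted overlap 71.16 mm² gives 800.83 mm² — area = 800.83 mm²; the cone at (-3.5, 7.5) is absent (z outside [14, 33]); Subtracting the remaining from the first: none of the subtracted shapes is present at this height, so the result so far is unchanged — area = 800.83 mm². At z = 9.9: the sphere: section is a regular 24-gon, circumradius = √(r²−h²) = √(10²−0.1²) = 9.999 (area = (24/2)·9.999²·sin(360°/24) = 310.55 mm²); the cube at (9, 9) is absent (z outside [15, 20.5]); the r=9 cylinder at (4, 16) contributes a regular 24-gon of circumradius 9 (area = (24/2)·9.000²·sin(360°/24) = 251.57 mm²); the cylinder at (12.5, -2.5): section is a regular 24-gon, circumradius r=11.5 (area = (24/2)·11.500²·sin(360°/24) = 410.75 mm²); Combining (union): the regions partially overlap — summed areas 972.87 mm² minus the doubly-counted overlap 117.98 mm² gives 854.89 mm² — area = 854.89 mm²; the cone at (-3.5, 7.5) is not intersected at this z (z outside [14, 33]); After the difference (first − rest): none of the subtracted shapes is present at this height, so the result so far is unchanged — area = 854.89 mm². Checking containment: at z = 9.9 the cross-section extends beyond the z = 4.3 cross-section by about 54.06 mm².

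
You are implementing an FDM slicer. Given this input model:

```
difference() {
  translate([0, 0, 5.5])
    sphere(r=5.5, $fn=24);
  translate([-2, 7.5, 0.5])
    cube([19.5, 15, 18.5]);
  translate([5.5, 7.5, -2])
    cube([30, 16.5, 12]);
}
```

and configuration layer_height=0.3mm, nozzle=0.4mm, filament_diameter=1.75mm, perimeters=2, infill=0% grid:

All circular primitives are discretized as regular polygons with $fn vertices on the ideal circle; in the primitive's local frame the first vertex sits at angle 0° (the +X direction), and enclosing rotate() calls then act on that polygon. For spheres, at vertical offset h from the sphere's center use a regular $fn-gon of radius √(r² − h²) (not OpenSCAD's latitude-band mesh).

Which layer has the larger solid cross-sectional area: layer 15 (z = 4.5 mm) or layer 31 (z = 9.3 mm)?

layer 15 (z = 4.5 mm)

Layer 15 (z = 4.5): the r=5.5 sphere contributes a regular 24-gon of circumradius √(5.5²−1²) = 5.408 (area = (24/2)·5.408²·sin(360°/24) = 90.85 mm²); the cube at (-2, 7.5) (footprint 19.5×15) is included at this height (area 292.50 mm²); the 30×16.5 cube at (5.5, 7.5) contributes its full rectangle (area 495.00 mm²); Subtracting the remaining from the first: starting from the r=5.5 sphere (90.85 mm²), the 19.5×15 cube at (-2, 7.5) misses the remaining region (no effect); the 30×16.5 cube at (5.5, 7.5) misses the remaining region (no effect) — area = 90.85 mm². So its area = 90.85 mm². Layer 31 (z = 9.3): the r=5.5 sphere slices to a regular 24-gon of circumradius 3.976 (√(r²−h²) with h=3.8 from center) (area = (24/2)·3.976²·sin(360°/24) = 49.10 mm²); the cube at (-2, 7.5) (footprint 19.5×15) is included at this height (area 292.50 mm²); the cube at (5.5, 7.5) is present — its section is the full 30×16.5 rectangle (area 495.00 mm²); Subtracting the remaining from the first: starting from the r=5.5 sphere (49.10 mm²), the 19.5×15 cube at (-2, 7.5) misses the remaining region (no effect); the 30×16.5 cube at (5.5, 7.5) misses the remaining region (no effect) — area = 49.10 mm². So its area = 49.10 mm². Layer 15 is larger (90.85 vs 49.10 mm²).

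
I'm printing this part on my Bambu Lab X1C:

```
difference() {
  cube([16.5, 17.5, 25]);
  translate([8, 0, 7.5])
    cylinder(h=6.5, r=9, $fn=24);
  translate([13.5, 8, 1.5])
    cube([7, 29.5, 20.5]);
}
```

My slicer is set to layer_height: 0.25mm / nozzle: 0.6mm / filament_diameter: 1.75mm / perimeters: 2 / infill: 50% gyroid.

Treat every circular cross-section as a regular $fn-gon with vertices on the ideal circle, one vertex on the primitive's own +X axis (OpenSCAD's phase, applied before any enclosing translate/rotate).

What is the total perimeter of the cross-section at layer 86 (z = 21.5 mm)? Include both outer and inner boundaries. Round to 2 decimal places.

At z = 21.5 mm: the cube is present — its section is the full 16.5×17.5 rectangle (perimeter 68.00 mm); the cylinder at (8, 0) does not reach this height (z outside [7.5, 14]); the cube at (13.5, 8) is present — its section is the full 7×29.5 rectangle (perimeter 73.00 mm); Taking the first minus the rest: starting from the 16.5×17.5 cube, the 7×29.5 cube at (13.5, 8) partially overlaps it — only the 28.50 mm² overlap (of its 206.50 mm²) is removed, clipping the outline — boundary = 68.00 mm. Overall, the cross-section is a single solid region. Total boundary length (outer) = 68.00 mm.

68.00 mm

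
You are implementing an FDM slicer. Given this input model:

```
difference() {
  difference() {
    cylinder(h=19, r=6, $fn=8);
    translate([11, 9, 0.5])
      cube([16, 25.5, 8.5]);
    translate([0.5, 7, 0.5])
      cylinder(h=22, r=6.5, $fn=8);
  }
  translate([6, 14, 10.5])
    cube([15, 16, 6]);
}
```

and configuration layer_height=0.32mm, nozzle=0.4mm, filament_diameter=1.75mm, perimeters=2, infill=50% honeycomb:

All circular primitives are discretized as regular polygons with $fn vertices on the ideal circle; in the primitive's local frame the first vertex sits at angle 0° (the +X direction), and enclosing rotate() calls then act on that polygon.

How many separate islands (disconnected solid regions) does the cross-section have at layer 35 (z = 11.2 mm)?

At z = 11.2 mm: the cylinder: section is a regular 8-gon, circumradius r=6; the cube at (11, 9) does not reach this height (z outside [0.5, 9]); the cylinder at (0.5, 7): section is a regular 8-gon, circumradius r=6.5; Taking the first minus the rest: starting from the r=6 cylinder, the r=6.5 cylinder at (0.5, 7) partially overlaps it — only the 32.71 mm² overlap (of its 119.50 mm²) is removed, clipping the outline — 1 connected region; the cube at (6, 14) (footprint 15×16) is included at this height; Subtracting the remaining from the first: starting from that combined region, the 15×16 cube at (6, 14) misses the remaining region (no effect) — 1 connected region. Overall, the cross-section is a single solid region. Island count = 1.

1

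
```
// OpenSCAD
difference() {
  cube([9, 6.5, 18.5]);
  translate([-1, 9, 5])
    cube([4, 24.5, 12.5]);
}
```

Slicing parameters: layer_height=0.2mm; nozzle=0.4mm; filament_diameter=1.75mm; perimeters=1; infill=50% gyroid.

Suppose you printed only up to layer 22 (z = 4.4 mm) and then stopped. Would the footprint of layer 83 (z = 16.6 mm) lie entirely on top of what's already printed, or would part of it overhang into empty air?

entirely on top

Compare the two slices. At z = 4.4: the cube (footprint 9×6.5) is included at this height (area 58.50 mm²); the cube at (-1, 9) does not reach this height (z outside [5, 17.5]); Subtracting the remaining from the first: none of the subtracted shapes is present at this height, so the 9×6.5 cube is unchanged — area = 58.50 mm². At z = 16.6: the cube is present — its section is the full 9×6.5 rectangle (area 58.50 mm²); the 4×24.5 cube at (-1, 9) contributes its full rectangle (area 98.00 mm²); After the difference (first − rest): starting from the 9×6.5 cube (58.50 mm²), the 4×24.5 cube at (-1, 9) misses the remaining region (no effect) — area = 58.50 mm². Checking containment: the cross-section at z = 16.6 is a subset of the cross-section at z = 4.4.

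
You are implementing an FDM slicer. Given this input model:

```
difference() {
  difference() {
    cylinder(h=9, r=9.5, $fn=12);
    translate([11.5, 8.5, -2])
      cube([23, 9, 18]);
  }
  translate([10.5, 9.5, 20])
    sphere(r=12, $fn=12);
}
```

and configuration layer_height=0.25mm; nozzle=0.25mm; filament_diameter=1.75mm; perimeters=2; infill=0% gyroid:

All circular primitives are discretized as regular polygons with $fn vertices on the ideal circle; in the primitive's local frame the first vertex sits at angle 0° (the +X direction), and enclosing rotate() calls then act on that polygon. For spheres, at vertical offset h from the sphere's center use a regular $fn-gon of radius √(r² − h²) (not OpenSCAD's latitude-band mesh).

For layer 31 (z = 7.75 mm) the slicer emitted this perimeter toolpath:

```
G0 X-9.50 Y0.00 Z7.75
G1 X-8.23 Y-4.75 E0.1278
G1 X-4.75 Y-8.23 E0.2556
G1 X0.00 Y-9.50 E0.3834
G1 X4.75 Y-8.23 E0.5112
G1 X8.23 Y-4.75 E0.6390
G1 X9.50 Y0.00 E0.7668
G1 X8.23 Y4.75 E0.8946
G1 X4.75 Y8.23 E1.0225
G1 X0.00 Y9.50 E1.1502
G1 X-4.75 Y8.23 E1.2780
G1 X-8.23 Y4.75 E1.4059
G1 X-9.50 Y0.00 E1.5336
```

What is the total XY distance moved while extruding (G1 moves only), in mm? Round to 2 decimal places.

59.02 mm

Sum the Euclidean lengths of each G1 segment: total = 59.02 mm.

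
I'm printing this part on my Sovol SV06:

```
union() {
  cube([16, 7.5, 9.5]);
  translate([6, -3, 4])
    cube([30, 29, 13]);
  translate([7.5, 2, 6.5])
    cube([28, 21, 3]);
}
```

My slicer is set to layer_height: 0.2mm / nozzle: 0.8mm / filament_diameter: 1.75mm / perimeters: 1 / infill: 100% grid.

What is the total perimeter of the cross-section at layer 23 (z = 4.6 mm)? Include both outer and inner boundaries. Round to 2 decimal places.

At z = 4.6 mm: the cube is present — its section is the full 16×7.5 rectangle (perimeter 47.00 mm); the cube at (6, -3) (footprint 30×29) is included at this height (perimeter 118.00 mm); the cube at (7.5, 2) does not reach this height (z outside [6.5, 9.5]); Taking the union: the regions partially overlap (shared area 75.00 mm²), so the edge portions inside another operand are dropped and the merged outline is re-measured after clipping — boundary = 130.00 mm. Overall, the cross-section is a single solid region. Total boundary length (outer) = 130.00 mm.

130.00 mm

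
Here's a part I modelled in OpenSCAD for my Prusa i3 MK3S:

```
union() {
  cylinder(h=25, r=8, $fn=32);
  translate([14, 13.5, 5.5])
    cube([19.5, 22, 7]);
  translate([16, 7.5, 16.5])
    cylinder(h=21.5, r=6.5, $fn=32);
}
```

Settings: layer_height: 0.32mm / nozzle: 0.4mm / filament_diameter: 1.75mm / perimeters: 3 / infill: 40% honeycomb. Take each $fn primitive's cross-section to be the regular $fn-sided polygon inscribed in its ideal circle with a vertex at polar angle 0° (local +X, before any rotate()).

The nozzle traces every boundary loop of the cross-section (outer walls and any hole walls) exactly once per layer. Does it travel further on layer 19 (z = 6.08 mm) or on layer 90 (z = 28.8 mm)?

layer 19 (z = 6.08 mm)

Layer 19 (z = 6.08): the r=8 cylinder contributes a regular 32-gon of circumradius 8 (perimeter = 2·32·8.000·sin(180°/32) = 50.18 mm); the cube at (14, 13.5) (footprint 19.5×22) is included at this height (perimeter 83.00 mm); the cylinder at (16, 7.5) does not reach this height (z outside [16.5, 38]); Combining (union): the 2 present regions are separate (no shared area or edge), so areas and boundary lengths simply add and each stays a separate island — boundary = 133.18 mm. So its perimeter = 133.18 mm. Layer 90 (z = 28.8): the cylinder is absent (z outside [0, 25]); the cube at (14, 13.5) is absent (z outside [5.5, 12.5]); the r=6.5 cylinder at (16, 7.5) gives a regular 32-gon of circumradius 6.5 (constant along its height) (perimeter = 2·32·6.500·sin(180°/32) = 40.78 mm); Taking the union: only the r=6.5 cylinder at (16, 7.5) is present, so the union is just that shape — boundary = 40.78 mm. So its perimeter = 40.78 mm. Layer 19 is larger (133.18 vs 40.78 mm).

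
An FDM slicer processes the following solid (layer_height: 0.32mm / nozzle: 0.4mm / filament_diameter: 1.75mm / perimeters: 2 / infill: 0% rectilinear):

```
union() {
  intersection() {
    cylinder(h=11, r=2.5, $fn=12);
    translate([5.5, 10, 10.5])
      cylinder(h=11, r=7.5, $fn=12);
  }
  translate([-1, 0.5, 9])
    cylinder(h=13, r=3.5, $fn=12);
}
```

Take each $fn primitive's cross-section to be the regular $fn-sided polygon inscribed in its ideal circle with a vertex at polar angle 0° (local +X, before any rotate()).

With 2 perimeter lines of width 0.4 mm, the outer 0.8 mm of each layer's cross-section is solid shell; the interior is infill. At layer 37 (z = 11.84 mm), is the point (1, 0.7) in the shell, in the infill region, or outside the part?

infill

At z = 11.84 mm: the cylinder is absent (z outside [0, 11]); the r=7.5 cylinder at (5.5, 10) contributes a regular 12-gon of circumradius 7.5; Keeping only the common overlap: at least one operand is absent at this height, so nothing remains; the cylinder at (-1, 0.5): section is a regular 12-gon, circumradius r=3.5; Merging all regions: only the r=3.5 cylinder at (-1, 0.5) is present, so the union is just that shape — 1 connected region. Overall, the cross-section is a single solid region. The nearest boundary edge runs (2.50, 0.50)→(2.03, 2.25); distance from the point to it = 1.40 mm. The point is inside the cross-section and 1.40 mm from the nearest boundary — more than the 0.8 mm shell width (2 × 0.4), so it's in the infill interior.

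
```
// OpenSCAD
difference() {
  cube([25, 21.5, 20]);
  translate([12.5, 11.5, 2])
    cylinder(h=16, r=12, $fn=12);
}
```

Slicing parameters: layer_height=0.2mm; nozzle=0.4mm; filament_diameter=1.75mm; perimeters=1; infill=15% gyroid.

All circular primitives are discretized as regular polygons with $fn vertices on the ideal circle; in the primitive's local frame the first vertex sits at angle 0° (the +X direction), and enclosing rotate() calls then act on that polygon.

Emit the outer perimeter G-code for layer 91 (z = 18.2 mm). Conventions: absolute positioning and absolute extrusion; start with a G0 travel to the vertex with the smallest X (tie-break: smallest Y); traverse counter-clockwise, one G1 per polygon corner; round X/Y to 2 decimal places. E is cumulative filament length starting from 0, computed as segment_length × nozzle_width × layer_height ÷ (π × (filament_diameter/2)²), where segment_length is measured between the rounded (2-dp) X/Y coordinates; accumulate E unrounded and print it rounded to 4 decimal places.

At z = 18.2 mm: the cube (footprint 25×21.5) is included at this height; the cylinder at (12.5, 11.5) is absent (z outside [2, 18]); After the difference (first − rest): none of the subtracted shapes is present at this height, so the 25×21.5 cube is unchanged — 1 connected region. The outline is a single polygon with 4 vertices. Extrusion per mm of travel: 0.4 × 0.2 / (π × 0.875²) = 0.033260. Accumulating E over each segment gives final E = 3.0932.

G0 X0.00 Y0.00 Z18.20
G1 X25.00 Y0.00 E0.8315
G1 X25.00 Y21.50 E1.5466
G1 X0.00 Y21.50 E2.3781
G1 X0.00 Y0.00 E3.0932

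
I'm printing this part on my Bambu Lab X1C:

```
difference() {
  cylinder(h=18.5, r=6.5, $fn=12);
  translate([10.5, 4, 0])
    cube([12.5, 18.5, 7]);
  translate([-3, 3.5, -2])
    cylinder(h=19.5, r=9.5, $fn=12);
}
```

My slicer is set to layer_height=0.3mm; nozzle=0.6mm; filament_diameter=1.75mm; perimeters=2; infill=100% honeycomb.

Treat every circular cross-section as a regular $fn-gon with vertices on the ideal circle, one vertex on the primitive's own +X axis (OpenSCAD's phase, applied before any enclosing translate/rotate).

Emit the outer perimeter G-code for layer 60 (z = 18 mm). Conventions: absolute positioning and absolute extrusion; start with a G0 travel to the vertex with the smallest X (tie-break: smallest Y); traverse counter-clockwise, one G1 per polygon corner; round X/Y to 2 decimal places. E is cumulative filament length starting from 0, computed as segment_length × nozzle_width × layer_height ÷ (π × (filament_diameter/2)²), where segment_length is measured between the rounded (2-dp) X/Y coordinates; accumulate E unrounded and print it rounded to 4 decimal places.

G0 X-6.50 Y0.00 Z18.00
G1 X-5.63 Y-3.25 E0.2518
G1 X-3.25 Y-5.63 E0.5037
G1 X0.00 Y-6.50 E0.7554
G1 X3.25 Y-5.63 E1.0072
G1 X5.63 Y-3.25 E1.2591
G1 X6.50 Y0.00 E1.5109
G1 X5.63 Y3.25 E1.7627
G1 X3.25 Y5.63 E2.0145
G1 X0.00 Y6.50 E2.2663
G1 X-3.25 Y5.63 E2.5181
G1 X-5.63 Y3.25 E2.7700
G1 X-6.50 Y0.00 E3.0218

At z = 18 mm: the r=6.5 cylinder contributes a regular 12-gon of circumradius 6.5; the cube at (10.5, 4) is not intersected at this z (z outside [0, 7]); the cylinder at (-3, 3.5) is not intersected at this z (z outside [-2, 17.5]); Taking the first minus the rest: none of the subtracted shapes is present at this height, so the r=6.5 cylinder is unchanged — 1 connected region. The outline is a single polygon with 12 vertices. Extrusion per mm of travel: 0.6 × 0.3 / (π × 0.875²) = 0.074835. Accumulating E over each segment gives final E = 3.0218.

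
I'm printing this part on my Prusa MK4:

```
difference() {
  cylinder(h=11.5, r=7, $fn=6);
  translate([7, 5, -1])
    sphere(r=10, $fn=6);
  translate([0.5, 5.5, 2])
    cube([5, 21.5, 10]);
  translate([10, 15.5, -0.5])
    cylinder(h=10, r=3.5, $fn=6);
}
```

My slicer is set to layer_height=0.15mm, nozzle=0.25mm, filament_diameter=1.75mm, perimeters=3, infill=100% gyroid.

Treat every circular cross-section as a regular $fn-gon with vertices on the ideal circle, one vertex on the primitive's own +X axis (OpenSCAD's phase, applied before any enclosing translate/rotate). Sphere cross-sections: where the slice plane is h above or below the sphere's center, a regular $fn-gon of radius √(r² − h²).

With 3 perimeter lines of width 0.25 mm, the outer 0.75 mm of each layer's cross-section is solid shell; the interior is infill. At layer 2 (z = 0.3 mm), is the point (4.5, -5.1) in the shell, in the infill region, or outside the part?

outside

At z = 0.3 mm: the cylinder: section is a regular 6-gon, circumradius r=7; the r=10 sphere at (7, 5) slices to a regular 6-gon of circumradius 9.915 (√(r²−h²) with h=1.3 from center); the cube at (0.5, 5.5) is absent (z outside [2, 12]); the r=3.5 cylinder at (10, 15.5) gives a regular 6-gon of circumradius 3.5 (constant along its height); Subtracting the remaining from the first: starting from the r=7 cylinder, the r=10 sphere at (7, 5) partially overlaps it — only the 59.74 mm² overlap (of its 255.42 mm²) is removed, clipping the outline; the r=3.5 cylinder at (10, 15.5) misses the remaining region (no effect) — 1 connected region. Overall, the cross-section is a single solid region. The nearest boundary edge runs (4.93, -3.59)→(3.50, -6.06); distance from the point to it = 0.38 mm. The point is not inside any of the regions above, so it lies outside the cross-section (0.38 mm from the nearest boundary).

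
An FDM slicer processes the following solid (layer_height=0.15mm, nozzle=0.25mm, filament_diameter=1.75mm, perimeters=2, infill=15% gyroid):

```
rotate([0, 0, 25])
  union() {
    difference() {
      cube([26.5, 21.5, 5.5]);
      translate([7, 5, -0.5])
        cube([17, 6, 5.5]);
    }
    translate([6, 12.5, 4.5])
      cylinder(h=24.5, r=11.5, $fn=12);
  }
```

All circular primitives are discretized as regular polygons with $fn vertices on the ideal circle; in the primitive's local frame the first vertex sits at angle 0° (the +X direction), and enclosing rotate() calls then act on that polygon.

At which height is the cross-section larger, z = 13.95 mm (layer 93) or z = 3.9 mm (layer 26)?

layer 26 (z = 3.9 mm)

Layer 93 (z = 13.95): the cube is not intersected at this z (z outside [0, 5.5]); the cube at (7, 5) is not intersected at this z (z outside [-0.5, 5]); Subtracting the remaining from the first: the first operand is absent here, so nothing remains; the r=11.5 cylinder at (6, 12.5) contributes a regular 12-gon of circumradius 11.5 (area = (12/2)·11.500²·sin(360°/12) = 396.75 mm²); Merging all regions: only the r=11.5 cylinder at (6, 12.5) is present, so the union is just that shape — area = 396.75 mm²; (whole slice rotated 25° about Z — lengths, areas and connectivity unchanged). So its area = 396.75 mm². Layer 26 (z = 3.9): the 26.5×21.5 cube contributes its full rectangle (area 569.75 mm²); the 17×6 cube at (7, 5) contributes its full rectangle (area 102.00 mm²); Subtracting the remaining from the first: starting from the 26.5×21.5 cube (569.75 mm²), the 17×6 cube at (7, 5) lies wholly inside it (removes its full 102.00 mm² and its 46.00 mm outline becomes a hole wall) — area = 467.75 mm²; the cylinder at (6, 12.5) is absent (z outside [4.5, 29]); Merging all regions: only that combined region is present, so the union is just that shape — area = 467.75 mm²; (rotated 25° about Z; rotation is an isometry so areas/perimeters/island counts are preserved). So its area = 467.75 mm². Layer 26 is larger (467.75 vs 396.75 mm²).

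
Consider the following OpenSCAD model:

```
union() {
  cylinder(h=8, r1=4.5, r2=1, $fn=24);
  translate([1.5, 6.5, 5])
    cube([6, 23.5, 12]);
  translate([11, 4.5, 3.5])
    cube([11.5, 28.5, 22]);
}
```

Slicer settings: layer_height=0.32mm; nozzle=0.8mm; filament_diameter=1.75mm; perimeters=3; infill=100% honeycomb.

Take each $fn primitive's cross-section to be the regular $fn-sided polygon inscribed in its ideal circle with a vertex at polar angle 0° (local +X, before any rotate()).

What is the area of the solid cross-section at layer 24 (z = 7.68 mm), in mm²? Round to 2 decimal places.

472.79 mm²

At z = 7.68 mm: the cone (r1=4.5→r2=1) has section circumradius 1.140 here — a regular 24-gon (area = (24/2)·1.140²·sin(360°/24) = 4.04 mm²); the cube at (1.5, 6.5) is present — its section is the full 6×23.5 rectangle (area 141.00 mm²); the 11.5×28.5 cube at (11, 4.5) contributes its full rectangle (area 327.75 mm²); Combining (union): the 3 present regions are separate (no shared area or edge), so areas and boundary lengths simply add and each stays a separate island — area = 472.79 mm². Overall, the cross-section has 3 separate islands. Net area = 472.79 mm².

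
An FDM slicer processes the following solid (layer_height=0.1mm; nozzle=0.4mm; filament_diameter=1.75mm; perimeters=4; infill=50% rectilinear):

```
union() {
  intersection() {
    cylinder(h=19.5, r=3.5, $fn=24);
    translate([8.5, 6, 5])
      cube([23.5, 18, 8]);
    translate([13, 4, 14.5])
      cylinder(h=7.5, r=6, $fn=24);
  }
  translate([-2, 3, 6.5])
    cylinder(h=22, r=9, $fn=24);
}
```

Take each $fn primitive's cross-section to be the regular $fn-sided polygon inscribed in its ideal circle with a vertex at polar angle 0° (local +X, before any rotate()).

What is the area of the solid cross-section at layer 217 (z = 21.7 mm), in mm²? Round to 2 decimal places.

251.57 mm²

At z = 21.7 mm: the cylinder is absent (z outside [0, 19.5]); the cube at (8.5, 6) is not intersected at this z (z outside [5, 13]); the cylinder at (13, 4): section is a regular 24-gon, circumradius r=6 (area = (24/2)·6.000²·sin(360°/24) = 111.81 mm²); Keeping only the common overlap: at least one operand is absent at this height, so nothing remains; the r=9 cylinder at (-2, 3) gives a regular 24-gon of circumradius 9 (constant along its height) (area = (24/2)·9.000²·sin(360°/24) = 251.57 mm²); Taking the union: only the r=9 cylinder at (-2, 3) is present, so the union is just that shape — area = 251.57 mm². Overall, the cross-section is a single solid region. Net area = 251.57 mm².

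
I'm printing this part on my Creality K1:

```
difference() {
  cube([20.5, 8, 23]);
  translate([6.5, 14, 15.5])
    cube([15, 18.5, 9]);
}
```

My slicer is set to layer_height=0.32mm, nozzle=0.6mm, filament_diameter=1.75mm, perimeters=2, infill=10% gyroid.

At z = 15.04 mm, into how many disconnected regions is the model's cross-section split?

1

At z = 15.04 mm: the cube (footprint 20.5×8) is included at this height; the cube at (6.5, 14) does not reach this height (z outside [15.5, 24.5]); After the difference (first − rest): none of the subtracted shapes is present at this height, so the 20.5×8 cube is unchanged — 1 connected region. The result has 1 disconnected region.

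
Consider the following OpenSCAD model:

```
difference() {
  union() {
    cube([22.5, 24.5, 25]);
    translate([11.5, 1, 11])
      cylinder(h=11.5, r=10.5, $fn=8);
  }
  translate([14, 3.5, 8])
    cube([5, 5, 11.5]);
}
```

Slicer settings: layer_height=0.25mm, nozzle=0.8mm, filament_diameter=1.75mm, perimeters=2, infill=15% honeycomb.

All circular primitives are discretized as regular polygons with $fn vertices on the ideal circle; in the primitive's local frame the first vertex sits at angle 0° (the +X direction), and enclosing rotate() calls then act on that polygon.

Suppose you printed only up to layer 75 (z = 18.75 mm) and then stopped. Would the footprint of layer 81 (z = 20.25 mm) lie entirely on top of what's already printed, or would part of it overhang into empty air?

Compare the two slices. At z = 18.75: the cube is present — its section is the full 22.5×24.5 rectangle (area 551.25 mm²); the r=10.5 cylinder at (11.5, 1) contributes a regular 8-gon of circumradius 10.5 (area = (8/2)·10.500²·sin(360°/8) = 311.83 mm²); Combining (union): the regions partially overlap — summed areas 863.08 mm² minus the doubly-counted overlap 176.50 mm² gives 686.58 mm² — area = 686.58 mm²; the cube at (14, 3.5) is present — its section is the full 5×5 rectangle (area 25.00 mm²); After the difference (first − rest): starting from that combined region (686.58 mm²), the 5×5 cube at (14, 3.5) lies wholly inside it (removes its full 25.00 mm² and its 20.00 mm outline becomes a hole wall) — area = 661.58 mm². At z = 20.25: the cube is present — its section is the full 22.5×24.5 rectangle (area 551.25 mm²); the cylinder at (11.5, 1): section is a regular 8-gon, circumradius r=10.5 (area = (8/2)·10.500²·sin(360°/8) = 311.83 mm²); Taking the union: the regions partially overlap — summed areas 863.08 mm² minus the doubly-counted overlap 176.50 mm² gives 686.58 mm² — area = 686.58 mm²; the cube at (14, 3.5) is not intersected at this z (z outside [8, 19.5]); After the difference (first − rest): none of the subtracted shapes is present at this height, so that combined region is unchanged — area = 686.58 mm². Checking containment: at z = 20.25 the cross-section extends beyond the z = 18.75 cross-section by about 25.00 mm².

part overhangs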